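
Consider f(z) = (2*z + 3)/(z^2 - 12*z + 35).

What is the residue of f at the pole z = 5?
-13/2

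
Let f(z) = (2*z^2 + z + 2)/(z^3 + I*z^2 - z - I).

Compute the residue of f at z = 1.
5/4 - 5*I/4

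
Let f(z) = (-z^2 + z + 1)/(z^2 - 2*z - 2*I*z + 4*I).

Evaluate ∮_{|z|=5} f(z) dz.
pi*(4 - 2*I)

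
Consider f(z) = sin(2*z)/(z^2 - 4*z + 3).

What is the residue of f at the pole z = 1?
Write f(z) = P(z)/Q(z) with P(z) = sin(2*z) and Q(z) = z^2 - 4*z + 3.
The denominator factors as Q(z) = (z - 1)*(z - 3), so z = 1 is a simple zero of Q and P is analytic there; z = 1 is therefore a simple pole and
  Res(f, z₀) = P(z₀)/Q'(z₀).

Q'(z) = 2*z - 4, so Q'(1) = -2.
P(1) = sin(2).

Res(f, 1) = (sin(2))/(-2) = -sin(2)/2

Final answer: -sin(2)/2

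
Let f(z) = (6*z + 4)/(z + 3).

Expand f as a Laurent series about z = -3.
-14/(z + 3) + 6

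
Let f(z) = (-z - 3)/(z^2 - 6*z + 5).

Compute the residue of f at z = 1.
Write f(z) = P(z)/Q(z) with P(z) = -z - 3 and Q(z) = z^2 - 6*z + 5.
The denominator factors as Q(z) = (z - 5)*(z - 1), so z = 1 is a simple zero of Q and P is analytic there; z = 1 is therefore a simple pole and
  Res(f, z₀) = P(z₀)/Q'(z₀).

Q'(z) = 2*z - 6, so Q'(1) = -4.
P(1) = -4.

Res(f, 1) = (-4)/(-4) = 1

Final answer: 1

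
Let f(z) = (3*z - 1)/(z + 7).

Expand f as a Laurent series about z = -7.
Put w = z - (-7), i.e. z = w - 7. The denominator is w, so it suffices to rewrite the numerator in powers of w.

P(z) = 3*z - 1
P(w - 7) = -22 + 3*w

Dividing each term by w:
  f = -22/w + 3

Substituting back w = z + 7:
  f(z) = -22/(z + 7) + 3

The series is finite because the numerator is a polynomial; the negative powers form the principal part, and the coefficient of 1/(z + 7) gives Res(f, -7) = -22.

Final answer: -22/(z + 7) + 3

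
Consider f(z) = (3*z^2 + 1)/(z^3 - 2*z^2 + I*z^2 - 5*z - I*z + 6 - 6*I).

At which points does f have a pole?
The singularities of f are the zeros of the denominator. Factoring,
  z^3 - 2*z^2 + I*z^2 - 5*z - I*z + 6 - 6*I = (z - 1 + I)*(z + 2)*(z - 3)
so the candidates are z = 1 - I, z = -2, z = 3.

Check the numerator P(z) = 3*z^2 + 1 at each one:
  P(1 - I) = 1 - 6*I ≠ 0, so z = 1 - I is a (simple) pole.
  P(-2) = 13 ≠ 0, so z = -2 is a (simple) pole.
  P(3) = 28 ≠ 0, so z = 3 is a (simple) pole.

Poles of f: {-2, 1 - I, 3}

Final answer: {-2, 1 - I, 3}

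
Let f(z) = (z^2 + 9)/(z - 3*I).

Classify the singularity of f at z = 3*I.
removable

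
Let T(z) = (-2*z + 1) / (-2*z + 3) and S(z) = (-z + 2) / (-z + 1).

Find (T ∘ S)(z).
(T ∘ S)(z) = T(S(z)) = ((-2)*S(z) + (1))/((-2)*S(z) + (3)). Multiply numerator and denominator by -z + 1:
  numerator:   (-2)*(-z + 2) + (1)*(-z + 1) = z - 3
  denominator: (-2)*(-z + 2) + (3)*(-z + 1) = -z - 1
(T ∘ S)(z) = (z - 3)/(-z - 1) = (-z + 3)/(z + 1)

Final answer: (-z + 3)/(z + 1)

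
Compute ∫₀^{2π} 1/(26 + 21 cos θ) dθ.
Let J = ∫₀^{2π} dθ/(26 + 21 cos θ).
Put z = e^{iθ}: then cos θ = (z + 1/z)/2, dθ = dz/(iz), and z runs once counterclockwise around |z| = 1:
  J = ∮_{|z|=1} 1/(26 + 21*(z + 1/z)/2) · dz/(iz) = (2/i) ∮_{|z|=1} dz/(21*z^2 + 52*z + 21).
The roots of 21*z^2 + 52*z + 21 are z = (-26 ± sqrt(26^2 - 21^2))/21, with sqrt(235) = sqrt(235); their product is 1, so only z₊ = -26/21 + sqrt(235)/21 lies inside the unit circle (z₋ = -26/21 - sqrt(235)/21 lies outside).
z₊ is a simple zero of q(z) = 21*z^2 + 52*z + 21, so Res(1/q, z₊) = 1/q'(z₊) with q'(z) = 42*z + 52; and q'(z₊) = 21*(z₊ - z₋) = 2*sqrt(235).
Therefore J = (2/i) · 2πi · 1/(2*sqrt(235)) = 2*pi/(sqrt(235)) = 2*sqrt(235)*pi/235

Final answer: 2*sqrt(235)*pi/235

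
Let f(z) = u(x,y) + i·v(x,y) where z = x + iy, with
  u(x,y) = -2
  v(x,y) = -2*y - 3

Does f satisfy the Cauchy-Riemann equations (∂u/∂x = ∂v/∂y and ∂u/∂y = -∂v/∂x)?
∂u/∂x = 0
∂v/∂y = -2
∂u/∂y = 0
∂v/∂x = 0
∂u/∂x ≠ ∂v/∂y; the Cauchy-Riemann equations are not satisfied, so f is not analytic.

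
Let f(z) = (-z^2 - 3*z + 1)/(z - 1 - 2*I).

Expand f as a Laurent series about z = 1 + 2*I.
(1 - 10*I)/(z - 1 - 2*I) - 5 - 4*I - (z - 1 - 2*I)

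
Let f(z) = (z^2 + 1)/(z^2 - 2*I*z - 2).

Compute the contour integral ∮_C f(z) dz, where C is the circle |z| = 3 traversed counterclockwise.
-4*pi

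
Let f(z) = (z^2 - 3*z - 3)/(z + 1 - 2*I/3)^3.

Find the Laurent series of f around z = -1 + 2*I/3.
Put w = z - (-1 + 2*I/3), i.e. z = w - 1 + 2*I/3. The denominator is w^3, so it suffices to rewrite the numerator in powers of w.

P(z) = z^2 - 3*z - 3
P(w - 1 + 2*I/3) = 5/9 - 10*I/3 + (-5 + 4*I/3)*w + w^2

Dividing each term by w^3:
  f = (5/9 - 10*I/3)/w^3 + (-5 + 4*I/3)/w^2 + 1/w

Substituting back w = z + 1 - 2*I/3:
  f(z) = (5/9 - 10*I/3)/(z + 1 - 2*I/3)^3 + (-5 + 4*I/3)/(z + 1 - 2*I/3)^2 + 1/(z + 1 - 2*I/3)

The series is finite because the numerator is a polynomial; the negative powers form the principal part, and the coefficient of 1/(z + 1 - 2*I/3) gives Res(f, -1 + 2*I/3) = 1.

Final answer: (5/9 - 10*I/3)/(z + 1 - 2*I/3)^3 + (-5 + 4*I/3)/(z + 1 - 2*I/3)^2 + 1/(z + 1 - 2*I/3)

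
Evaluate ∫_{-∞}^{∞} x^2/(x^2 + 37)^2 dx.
Let f(z) = z^2/(z^2 + 37)^2. The denominator has no real zeros and deg Q - deg P = 2 ≥ 2, so the integral of f over the upper semicircle |z| = R tends to 0 as R → ∞. Closing the contour in the upper half-plane,
  ∫_{-∞}^{∞} f(x) dx = 2πi · Σ Res(f, z_k)  over the poles with Im z_k > 0.

Zeros of the denominator: z^2 + 37 = 0 gives z = ±sqrt(37)*I.
Upper half-plane: z = sqrt(37)*I (a pole of order 2).

Write f(z) = g(z)/(z - sqrt(37)*I)^2 with g(z) = z^2/(z + sqrt(37)*I)^2. For a double pole, Res(f, z₀) = g'(z₀):
  g'(z) = 2*sqrt(37)*I*z/(z + sqrt(37)*I)^3
  Res(f, sqrt(37)*I) = g'(sqrt(37)*I) = -sqrt(37)*I/148

∫_{-∞}^{∞} f(x) dx = 2πi · (-sqrt(37)*I/148) = sqrt(37)*pi/74

Final answer: sqrt(37)*pi/74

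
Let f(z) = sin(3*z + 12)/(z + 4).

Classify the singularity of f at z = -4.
Let u = z + 4. The argument of sin is 3*z + 12 = 3u, so
  f = sin(3u)/u = ((3u) - (3u)^3/6 + ...)/u = 3 - (9/2)*u^2 + ...
The Laurent expansion about u = 0 has no negative powers; equivalently lim_{z→-4} f(z) = 3 exists and is finite.
So the singularity is removable.

Final answer: removable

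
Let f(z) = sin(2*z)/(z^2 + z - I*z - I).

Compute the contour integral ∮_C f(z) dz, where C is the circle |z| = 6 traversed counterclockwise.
By the residue theorem, ∮_C f(z) dz = 2πi · (sum of the residues of f at the poles inside |z| = 6).

The denominator factors as (z + 1)*(z - I), so the singularities of f are simple poles at z = -1, z = I.
  |-1|² = 1 < 36 = 6², so this pole is inside the contour.
  |I|² = 1 < 36 = 6², so this pole is inside the contour.

With P(z) = sin(2*z) and Q(z) = z^2 + z - I*z - I, each pole is simple, so Res(f, z₀) = P(z₀)/Q'(z₀) with Q'(z) = 2*z + 1 - I.
  Res(f, -1) = P(-1)/Q'(-1) = (-sin(2))/(-1 - I) = (1/2 - I/2)*sin(2)
  Res(f, I) = P(I)/Q'(I) = (I*sinh(2))/(1 + I) = (1/2 + I/2)*sinh(2)

Sum of residues inside C: (1/2 - I/2)*sin(2) + (1/2 + I/2)*sinh(2)
∮_C f(z) dz = 2πi · ((1/2 - I/2)*sin(2) + (1/2 + I/2)*sinh(2)) = pi*(1 + I)*sin(2) + pi*(-1 + I)*sinh(2)

Final answer: pi*(1 + I)*sin(2) + pi*(-1 + I)*sinh(2)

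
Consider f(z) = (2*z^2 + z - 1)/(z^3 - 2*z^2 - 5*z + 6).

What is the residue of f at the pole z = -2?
Write f(z) = P(z)/Q(z) with P(z) = 2*z^2 + z - 1 and Q(z) = z^3 - 2*z^2 - 5*z + 6.
The denominator factors as Q(z) = (z - 3)*(z - 1)*(z + 2), so z = -2 is a simple zero of Q and P is analytic there; z = -2 is therefore a simple pole and
  Res(f, z₀) = P(z₀)/Q'(z₀).

Q'(z) = 3*z^2 - 4*z - 5, so Q'(-2) = 15.
P(-2) = 5.

Res(f, -2) = (5)/(15) = 1/3

Final answer: 1/3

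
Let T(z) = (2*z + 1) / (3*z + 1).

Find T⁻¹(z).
Set w = T(z) = (2*z + 1) / (3*z + 1) and solve for z:
  w*(3*z + 1) = 2*z + 1
  w + z*(3*w - 2) - 1 = 0
  z*(3*w - 2) = 1 - w
  z = (w - 1)/(2 - 3*w)
Renaming the variable, T⁻¹(z) = (z - 1)/(-3*z + 2) = (-z + 1)/(3*z - 2).
(Check: ad - bc = -1 ≠ 0, so T is invertible.)

Final answer: (-z + 1)/(3*z - 2)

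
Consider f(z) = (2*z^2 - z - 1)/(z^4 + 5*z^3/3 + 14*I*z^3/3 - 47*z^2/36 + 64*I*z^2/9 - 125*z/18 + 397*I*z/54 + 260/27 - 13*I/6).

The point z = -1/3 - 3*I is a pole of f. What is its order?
2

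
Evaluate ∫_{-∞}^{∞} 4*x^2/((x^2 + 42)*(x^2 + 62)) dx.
Let f(z) = 4*z^2/((z^2 + 42)*(z^2 + 62)). The denominator has no real zeros and deg Q - deg P = 2 ≥ 2, so the integral of f over the upper semicircle |z| = R tends to 0 as R → ∞. Closing the contour in the upper half-plane,
  ∫_{-∞}^{∞} f(x) dx = 2πi · Σ Res(f, z_k)  over the poles with Im z_k > 0.

Zeros of the denominator: z^2 + 42 = 0 gives z = ±sqrt(42)*I; z^2 + 62 = 0 gives z = ±sqrt(62)*I.
Upper half-plane: z = sqrt(42)*I, z = sqrt(62)*I (simple).

Each pole is a simple zero of Q(z) = z^4 + 104*z^2 + 2604, so Res(f, z₀) = P(z₀)/Q'(z₀) with P(z) = 4*z^2, Q'(z) = 4*z^3 + 208*z:
  Res(f, sqrt(42)*I) = (-168)/(40*sqrt(42)*I) = sqrt(42)*I/10
  Res(f, sqrt(62)*I) = (-248)/(-40*sqrt(62)*I) = -sqrt(62)*I/10

Sum of residues: I*(-sqrt(62) + sqrt(42))/10
∫_{-∞}^{∞} f(x) dx = 2πi · (I*(-sqrt(62) + sqrt(42))/10) = pi*(-sqrt(42) + sqrt(62))/5

Final answer: pi*(-sqrt(42) + sqrt(62))/5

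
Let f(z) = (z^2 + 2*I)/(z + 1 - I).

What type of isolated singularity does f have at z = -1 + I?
The numerator vanishes at z = -1 + I ((-1 + I)^2 = -2*I), so it is divisible by z + 1 - I:
  z^2 + 2*I = (z + 1 - I)*(z - 1 + I)
Hence for z ≠ -1 + I, f(z) = z - 1 + I, a polynomial, and lim_{z→-1 + I} f(z) = -2 + 2*I is finite.
So the singularity is removable.

Final answer: removable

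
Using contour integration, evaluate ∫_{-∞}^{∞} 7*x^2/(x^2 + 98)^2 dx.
Let f(z) = 7*z^2/(z^2 + 98)^2. The denominator has no real zeros and deg Q - deg P = 2 ≥ 2, so the integral of f over the upper semicircle |z| = R tends to 0 as R → ∞. Closing the contour in the upper half-plane,
  ∫_{-∞}^{∞} f(x) dx = 2πi · Σ Res(f, z_k)  over the poles with Im z_k > 0.

Zeros of the denominator: z^2 + 98 = 0 gives z = ±7*sqrt(2)*I.
Upper half-plane: z = 7*sqrt(2)*I (a pole of order 2).

Write f(z) = g(z)/(z - 7*sqrt(2)*I)^2 with g(z) = 7*z^2/(z + 7*sqrt(2)*I)^2. For a double pole, Res(f, z₀) = g'(z₀):
  g'(z) = 98*sqrt(2)*I*z/(z + 7*sqrt(2)*I)^3
  Res(f, 7*sqrt(2)*I) = g'(7*sqrt(2)*I) = -sqrt(2)*I/8

∫_{-∞}^{∞} f(x) dx = 2πi · (-sqrt(2)*I/8) = sqrt(2)*pi/4

Final answer: sqrt(2)*pi/4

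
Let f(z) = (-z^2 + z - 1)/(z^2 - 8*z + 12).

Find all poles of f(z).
The singularities of f are the zeros of the denominator. Factoring,
  z^2 - 8*z + 12 = (z - 6)*(z - 2)
so the candidates are z = 6, z = 2.

Check the numerator P(z) = -z^2 + z - 1 at each one:
  P(6) = -31 ≠ 0, so z = 6 is a (simple) pole.
  P(2) = -3 ≠ 0, so z = 2 is a (simple) pole.

Poles of f: {2, 6}

Final answer: {2, 6}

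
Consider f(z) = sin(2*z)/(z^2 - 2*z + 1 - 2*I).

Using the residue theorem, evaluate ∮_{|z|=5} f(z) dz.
By the residue theorem, ∮_C f(z) dz = 2πi · (sum of the residues of f at the poles inside |z| = 5).

The denominator factors as (z - 2 - I)*(z + I), so the singularities of f are simple poles at z = 2 + I, z = -I.
  |2 + I|² = 5 < 25 = 5², so this pole is inside the contour.
  |-I|² = 1 < 25 = 5², so this pole is inside the contour.

With P(z) = sin(2*z) and Q(z) = z^2 - 2*z + 1 - 2*I, each pole is simple, so Res(f, z₀) = P(z₀)/Q'(z₀) with Q'(z) = 2*z - 2.
  Res(f, 2 + I) = P(2 + I)/Q'(2 + I) = (sin(4 + 2*I))/(2 + 2*I) = (1/4 - I/4)*sin(4 + 2*I)
  Res(f, -I) = P(-I)/Q'(-I) = (-I*sinh(2))/(-2 - 2*I) = (1/4 + I/4)*sinh(2)

Sum of residues inside C: (1/4 - I/4)*sin(4 + 2*I) + (1/4 + I/4)*sinh(2)
∮_C f(z) dz = 2πi · ((1/4 - I/4)*sin(4 + 2*I) + (1/4 + I/4)*sinh(2)) = pi*(1/2 + I/2)*sin(4 + 2*I) + pi*(-1/2 + I/2)*sinh(2)

Final answer: pi*(1/2 + I/2)*sin(4 + 2*I) + pi*(-1/2 + I/2)*sinh(2)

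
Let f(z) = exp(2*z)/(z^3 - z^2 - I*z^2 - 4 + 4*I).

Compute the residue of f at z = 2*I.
(-1/10 + I/20)*exp(4*I)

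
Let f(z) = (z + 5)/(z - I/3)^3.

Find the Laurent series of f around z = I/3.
(5 + I/3)/(z - I/3)^3 + 1/(z - I/3)^2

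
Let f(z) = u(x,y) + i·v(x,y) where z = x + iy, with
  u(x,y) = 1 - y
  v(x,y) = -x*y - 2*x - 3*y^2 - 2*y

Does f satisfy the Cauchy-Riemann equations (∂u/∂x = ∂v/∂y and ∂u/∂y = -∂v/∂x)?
∂u/∂x = 0
∂v/∂y = -x - 6*y - 2
∂u/∂y = -1
∂v/∂x = -y - 2
∂u/∂x ≠ ∂v/∂y and ∂u/∂y ≠ -∂v/∂x; the Cauchy-Riemann equations are not satisfied, so f is not analytic.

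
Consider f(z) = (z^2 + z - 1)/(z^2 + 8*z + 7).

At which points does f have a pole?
The singularities of f are the zeros of the denominator. Factoring,
  z^2 + 8*z + 7 = (z + 1)*(z + 7)
so the candidates are z = -1, z = -7.

Check the numerator P(z) = z^2 + z - 1 at each one:
  P(-1) = -1 ≠ 0, so z = -1 is a (simple) pole.
  P(-7) = 41 ≠ 0, so z = -7 is a (simple) pole.

Poles of f: {-7, -1}

Final answer: {-7, -1}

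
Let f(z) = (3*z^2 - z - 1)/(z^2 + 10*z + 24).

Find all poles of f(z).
The singularities of f are the zeros of the denominator. Factoring,
  z^2 + 10*z + 24 = (z + 6)*(z + 4)
so the candidates are z = -6, z = -4.

Check the numerator P(z) = 3*z^2 - z - 1 at each one:
  P(-6) = 113 ≠ 0, so z = -6 is a (simple) pole.
  P(-4) = 51 ≠ 0, so z = -4 is a (simple) pole.

Poles of f: {-6, -4}

Final answer: {-6, -4}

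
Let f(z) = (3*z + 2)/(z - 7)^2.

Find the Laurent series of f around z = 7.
Put w = z - (7), i.e. z = w + 7. The denominator is w^2, so it suffices to rewrite the numerator in powers of w.

P(z) = 3*z + 2
P(w + 7) = 23 + 3*w

Dividing each term by w^2:
  f = 23/w^2 + 3/w

Substituting back w = z - 7:
  f(z) = 23/(z - 7)^2 + 3/(z - 7)

The series is finite because the numerator is a polynomial; the negative powers form the principal part, and the coefficient of 1/(z - 7) gives Res(f, 7) = 3.

Final answer: 23/(z - 7)^2 + 3/(z - 7)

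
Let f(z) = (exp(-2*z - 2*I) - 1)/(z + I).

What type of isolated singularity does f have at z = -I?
Let u = z + I. The exponent is -2*z - 2*I = -2u, so
  f = (e^(-2u) - 1)/u = ((-2u) + (-2u)^2/2 + (-2u)^3/6 + ...)/u = -2 + (2)*u + (-4/3)*u^2 + ...
The Laurent expansion about u = 0 has no negative powers; equivalently lim_{z→-I} f(z) = -2 exists and is finite.
So the singularity is removable.

Final answer: removable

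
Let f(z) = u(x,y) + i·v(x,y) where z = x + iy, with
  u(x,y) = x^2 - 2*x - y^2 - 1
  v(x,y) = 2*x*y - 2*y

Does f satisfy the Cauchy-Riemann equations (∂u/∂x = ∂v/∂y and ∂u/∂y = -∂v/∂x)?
∂u/∂x = 2*x - 2
∂v/∂y = 2*x - 2
∂u/∂y = -2*y
∂v/∂x = 2*y
∂u/∂x = ∂v/∂y and ∂u/∂y = -∂v/∂x hold identically; f is analytic.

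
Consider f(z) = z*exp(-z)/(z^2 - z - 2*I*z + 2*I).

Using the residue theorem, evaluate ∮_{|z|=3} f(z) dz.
By the residue theorem, ∮_C f(z) dz = 2πi · (sum of the residues of f at the poles inside |z| = 3).

The denominator factors as (z - 2*I)*(z - 1), so the singularities of f are simple poles at z = 2*I, z = 1.
  |2*I|² = 4 < 9 = 3², so this pole is inside the contour.
  |1|² = 1 < 9 = 3², so this pole is inside the contour.

With P(z) = z*exp(-z) and Q(z) = z^2 - z - 2*I*z + 2*I, each pole is simple, so Res(f, z₀) = P(z₀)/Q'(z₀) with Q'(z) = 2*z - 1 - 2*I.
  Res(f, 2*I) = P(2*I)/Q'(2*I) = (2*I*exp(-2*I))/(-1 + 2*I) = (4/5 - 2*I/5)*exp(-2*I)
  Res(f, 1) = P(1)/Q'(1) = (exp(-1))/(1 - 2*I) = (1/5 + 2*I/5)*exp(-1)

Sum of residues inside C: (4/5 - 2*I/5)*exp(-2*I) + (1/5 + 2*I/5)*exp(-1)
∮_C f(z) dz = 2πi · ((4/5 - 2*I/5)*exp(-2*I) + (1/5 + 2*I/5)*exp(-1)) = pi*(4/5 + 8*I/5)*exp(-2*I) + pi*(-4/5 + 2*I/5)*exp(-1)

Final answer: pi*(4/5 + 8*I/5)*exp(-2*I) + pi*(-4/5 + 2*I/5)*exp(-1)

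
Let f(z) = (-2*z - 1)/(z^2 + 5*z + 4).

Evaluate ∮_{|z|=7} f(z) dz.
-4*I*pi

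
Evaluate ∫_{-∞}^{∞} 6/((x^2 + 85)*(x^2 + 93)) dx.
pi*(-85*sqrt(93) + 93*sqrt(85))/10540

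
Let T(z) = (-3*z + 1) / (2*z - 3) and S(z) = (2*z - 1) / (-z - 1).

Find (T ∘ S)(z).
(T ∘ S)(z) = T(S(z)) = ((-3)*S(z) + (1))/((2)*S(z) + (-3)). Multiply numerator and denominator by -z - 1:
  numerator:   (-3)*(2*z - 1) + (1)*(-z - 1) = -7*z + 2
  denominator: (2)*(2*z - 1) + (-3)*(-z - 1) = 7*z + 1
(T ∘ S)(z) = (-7*z + 2)/(7*z + 1)

Final answer: (-7*z + 2)/(7*z + 1)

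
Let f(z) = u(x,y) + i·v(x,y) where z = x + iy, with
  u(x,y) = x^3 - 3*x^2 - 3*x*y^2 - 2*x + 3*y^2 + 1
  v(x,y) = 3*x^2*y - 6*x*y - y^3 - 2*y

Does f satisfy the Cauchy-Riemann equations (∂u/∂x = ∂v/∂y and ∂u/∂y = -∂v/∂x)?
∂u/∂x = 3*x^2 - 6*x - 3*y^2 - 2
∂v/∂y = 3*x^2 - 6*x - 3*y^2 - 2
∂u/∂y = -6*x*y + 6*y
∂v/∂x = 6*x*y - 6*y
∂u/∂x = ∂v/∂y and ∂u/∂y = -∂v/∂x hold identically; f is analytic.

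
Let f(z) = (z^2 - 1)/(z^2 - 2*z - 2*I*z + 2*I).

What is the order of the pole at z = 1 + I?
Factor the denominator:
  z^2 - 2*z - 2*I*z + 2*I = (z - 1 - I)^2

The numerator P(z) = z^2 - 1 has P(1 + I) = -1 + 2*I ≠ 0, so no factor of (z - 1 - I) cancels.
Near z = 1 + I we can therefore write f(z) = g(z)/(z - 1 - I)^2 with g analytic at 1 + I and g(1 + I) ≠ 0 (g is just the numerator).

Hence z = 1 + I is a pole of order 2.

Final answer: 2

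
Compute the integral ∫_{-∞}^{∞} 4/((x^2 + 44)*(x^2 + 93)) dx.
2*pi*(-22*sqrt(93) + 93*sqrt(11))/50127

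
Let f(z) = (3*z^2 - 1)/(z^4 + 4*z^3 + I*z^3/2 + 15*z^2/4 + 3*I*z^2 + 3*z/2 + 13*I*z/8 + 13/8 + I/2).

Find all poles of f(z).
The singularities of f are the zeros of the denominator. Factoring,
  z^4 + 4*z^3 + I*z^3/2 + 15*z^2/4 + 3*I*z^2 + 3*z/2 + 13*I*z/8 + 13/8 + I/2 = (z + I)*(z - I/2)*(z + 3 - I/2)*(z + 1 + I/2)
so the candidates are z = -I, z = I/2, z = -3 + I/2, z = -1 - I/2.

Check the numerator P(z) = 3*z^2 - 1 at each one:
  P(-I) = -4 ≠ 0, so z = -I is a (simple) pole.
  P(I/2) = -7/4 ≠ 0, so z = I/2 is a (simple) pole.
  P(-3 + I/2) = 101/4 - 9*I ≠ 0, so z = -3 + I/2 is a (simple) pole.
  P(-1 - I/2) = 5/4 + 3*I ≠ 0, so z = -1 - I/2 is a (simple) pole.

Poles of f: {-3 + I/2, -1 - I/2, -I, I/2}

Final answer: {-3 + I/2, -1 - I/2, -I, I/2}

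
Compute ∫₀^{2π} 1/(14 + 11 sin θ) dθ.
Call the integral J. The integrand is 2π-periodic and we integrate over a full period, so shifting θ does not change the value (θ → θ + π/2 turns sin θ into cos θ). Hence
  J = ∫₀^{2π} dθ/(14 + 11 cos θ).
Put z = e^{iθ}: then cos θ = (z + 1/z)/2, dθ = dz/(iz), and z runs once counterclockwise around |z| = 1:
  J = ∮_{|z|=1} 1/(14 + 11*(z + 1/z)/2) · dz/(iz) = (2/i) ∮_{|z|=1} dz/(11*z^2 + 28*z + 11).
The roots of 11*z^2 + 28*z + 11 are z = (-14 ± sqrt(14^2 - 11^2))/11, with sqrt(75) = 5*sqrt(3); their product is 1, so only z₊ = -14/11 + 5*sqrt(3)/11 lies inside the unit circle (z₋ = -14/11 - 5*sqrt(3)/11 lies outside).
z₊ is a simple zero of q(z) = 11*z^2 + 28*z + 11, so Res(1/q, z₊) = 1/q'(z₊) with q'(z) = 22*z + 28; and q'(z₊) = 11*(z₊ - z₋) = 10*sqrt(3).
Therefore J = (2/i) · 2πi · 1/(10*sqrt(3)) = 2*pi/(5*sqrt(3)) = 2*sqrt(3)*pi/15

Final answer: 2*sqrt(3)*pi/15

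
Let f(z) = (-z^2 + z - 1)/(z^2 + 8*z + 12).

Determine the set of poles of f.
The singularities of f are the zeros of the denominator. Factoring,
  z^2 + 8*z + 12 = (z + 6)*(z + 2)
so the candidates are z = -6, z = -2.

Check the numerator P(z) = -z^2 + z - 1 at each one:
  P(-6) = -43 ≠ 0, so z = -6 is a (simple) pole.
  P(-2) = -7 ≠ 0, so z = -2 is a (simple) pole.

Poles of f: {-6, -2}

Final answer: {-6, -2}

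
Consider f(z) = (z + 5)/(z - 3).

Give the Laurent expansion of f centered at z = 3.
8/(z - 3) + 1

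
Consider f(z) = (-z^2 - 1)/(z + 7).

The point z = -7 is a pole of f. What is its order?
1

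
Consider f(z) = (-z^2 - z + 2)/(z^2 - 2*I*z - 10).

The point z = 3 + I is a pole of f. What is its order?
Factor the denominator:
  z^2 - 2*I*z - 10 = (z - 3 - I)*(z + 3 - I)

The numerator P(z) = -z^2 - z + 2 has P(3 + I) = -9 - 7*I ≠ 0, so no factor of (z - 3 - I) cancels.
Near z = 3 + I we can therefore write f(z) = g(z)/(z - 3 - I) with g analytic at 3 + I and g(3 + I) ≠ 0 (g is the numerator divided by the remaining denominator factors).

Hence z = 3 + I is a pole of order 1.

Final answer: 1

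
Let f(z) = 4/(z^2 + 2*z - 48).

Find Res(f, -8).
-2/7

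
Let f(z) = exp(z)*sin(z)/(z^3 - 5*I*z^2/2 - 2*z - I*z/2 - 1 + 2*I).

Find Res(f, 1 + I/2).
Write f(z) = P(z)/Q(z) with P(z) = exp(z)*sin(z) and Q(z) = z^3 - 5*I*z^2/2 - 2*z - I*z/2 - 1 + 2*I.
The denominator factors as Q(z) = (z + 1)*(z - 2*I)*(z - 1 - I/2), so z = 1 + I/2 is a simple zero of Q and P is analytic there; z = 1 + I/2 is therefore a simple pole and
  Res(f, z₀) = P(z₀)/Q'(z₀).

Q'(z) = 3*z^2 - 5*I*z - 2 - I/2, so Q'(1 + I/2) = 11/4 - 5*I/2.
P(1 + I/2) = exp(1 + I/2)*sin(1 + I/2).

Res(f, 1 + I/2) = (exp(1 + I/2)*sin(1 + I/2))/(11/4 - 5*I/2) = (44/221 + 40*I/221)*exp(1 + I/2)*sin(1 + I/2)

Final answer: (44/221 + 40*I/221)*exp(1 + I/2)*sin(1 + I/2)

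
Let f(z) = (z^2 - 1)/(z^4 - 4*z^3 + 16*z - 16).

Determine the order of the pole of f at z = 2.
Factor the denominator:
  z^4 - 4*z^3 + 16*z - 16 = (z - 2)^3*(z + 2)

The numerator P(z) = z^2 - 1 has P(2) = 3 ≠ 0, so no factor of (z - 2) cancels.
Near z = 2 we can therefore write f(z) = g(z)/(z - 2)^3 with g analytic at 2 and g(2) ≠ 0 (g is the numerator divided by the remaining denominator factors).

Hence z = 2 is a pole of order 3.

Final answer: 3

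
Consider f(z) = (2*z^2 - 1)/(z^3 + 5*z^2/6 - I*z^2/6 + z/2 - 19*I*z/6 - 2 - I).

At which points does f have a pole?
{-3/2 - 3*I/2, -1/3 + 2*I/3, 1 + I}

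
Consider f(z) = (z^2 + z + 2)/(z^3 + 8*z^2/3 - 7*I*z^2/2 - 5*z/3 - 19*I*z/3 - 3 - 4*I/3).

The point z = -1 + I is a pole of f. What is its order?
2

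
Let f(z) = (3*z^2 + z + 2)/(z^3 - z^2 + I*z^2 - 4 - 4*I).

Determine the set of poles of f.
The singularities of f are the zeros of the denominator. Factoring,
  z^3 - z^2 + I*z^2 - 4 - 4*I = (z - 2)*(z + 2*I)*(z + 1 - I)
so the candidates are z = 2, z = -2*I, z = -1 + I.

Check the numerator P(z) = 3*z^2 + z + 2 at each one:
  P(2) = 16 ≠ 0, so z = 2 is a (simple) pole.
  P(-2*I) = -10 - 2*I ≠ 0, so z = -2*I is a (simple) pole.
  P(-1 + I) = 1 - 5*I ≠ 0, so z = -1 + I is a (simple) pole.

Poles of f: {-1 + I, -2*I, 2}

Final answer: {-1 + I, -2*I, 2}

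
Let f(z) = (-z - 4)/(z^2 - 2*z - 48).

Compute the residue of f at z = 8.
-6/7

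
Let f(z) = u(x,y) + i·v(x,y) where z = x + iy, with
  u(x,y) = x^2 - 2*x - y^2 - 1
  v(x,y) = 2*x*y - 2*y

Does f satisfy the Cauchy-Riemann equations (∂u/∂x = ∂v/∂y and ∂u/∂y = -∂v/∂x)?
∂u/∂x = 2*x - 2
∂v/∂y = 2*x - 2
∂u/∂y = -2*y
∂v/∂x = 2*y
∂u/∂x = ∂v/∂y and ∂u/∂y = -∂v/∂x hold identically; f is analytic.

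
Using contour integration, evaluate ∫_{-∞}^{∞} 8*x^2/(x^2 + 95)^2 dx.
Let f(z) = 8*z^2/(z^2 + 95)^2. The denominator has no real zeros and deg Q - deg P = 2 ≥ 2, so the integral of f over the upper semicircle |z| = R tends to 0 as R → ∞. Closing the contour in the upper half-plane,
  ∫_{-∞}^{∞} f(x) dx = 2πi · Σ Res(f, z_k)  over the poles with Im z_k > 0.

Zeros of the denominator: z^2 + 95 = 0 gives z = ±sqrt(95)*I.
Upper half-plane: z = sqrt(95)*I (a pole of order 2).

Write f(z) = g(z)/(z - sqrt(95)*I)^2 with g(z) = 8*z^2/(z + sqrt(95)*I)^2. For a double pole, Res(f, z₀) = g'(z₀):
  g'(z) = 16*sqrt(95)*I*z/(z + sqrt(95)*I)^3
  Res(f, sqrt(95)*I) = g'(sqrt(95)*I) = -2*sqrt(95)*I/95

∫_{-∞}^{∞} f(x) dx = 2πi · (-2*sqrt(95)*I/95) = 4*sqrt(95)*pi/95

Final answer: 4*sqrt(95)*pi/95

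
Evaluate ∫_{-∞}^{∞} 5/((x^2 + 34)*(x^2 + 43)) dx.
5*pi*(-34*sqrt(43) + 43*sqrt(34))/13158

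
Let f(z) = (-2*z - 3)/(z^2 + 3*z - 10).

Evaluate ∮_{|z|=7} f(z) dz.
By the residue theorem, ∮_C f(z) dz = 2πi · (sum of the residues of f at the poles inside |z| = 7).

The denominator factors as (z - 2)*(z + 5), so the singularities of f are simple poles at z = 2, z = -5.
  |2|² = 4 < 49 = 7², so this pole is inside the contour.
  |-5|² = 25 < 49 = 7², so this pole is inside the contour.

With P(z) = -2*z - 3 and Q(z) = z^2 + 3*z - 10, each pole is simple, so Res(f, z₀) = P(z₀)/Q'(z₀) with Q'(z) = 2*z + 3.
  Res(f, 2) = P(2)/Q'(2) = (-7)/(7) = -1
  Res(f, -5) = P(-5)/Q'(-5) = (7)/(-7) = -1

Sum of residues inside C: -2
∮_C f(z) dz = 2πi · (-2) = -4*I*pi

Final answer: -4*I*pi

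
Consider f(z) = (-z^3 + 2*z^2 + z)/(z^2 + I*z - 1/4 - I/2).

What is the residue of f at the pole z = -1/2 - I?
Write f(z) = P(z)/Q(z) with P(z) = -z^3 + 2*z^2 + z and Q(z) = z^2 + I*z - 1/4 - I/2.
The denominator factors as Q(z) = (z - 1/2)*(z + 1/2 + I), so z = -1/2 - I is a simple zero of Q and P is analytic there; z = -1/2 - I is therefore a simple pole and
  Res(f, z₀) = P(z₀)/Q'(z₀).

Q'(z) = 2*z + I, so Q'(-1/2 - I) = -1 - I.
P(-1/2 - I) = -27/8 + 3*I/4.

Res(f, -1/2 - I) = (-27/8 + 3*I/4)/(-1 - I) = 21/16 - 33*I/16

Final answer: 21/16 - 33*I/16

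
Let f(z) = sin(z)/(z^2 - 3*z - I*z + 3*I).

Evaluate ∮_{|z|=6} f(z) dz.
pi*(-1/5 + 3*I/5)*sin(3) + pi*(3/5 + I/5)*sinh(1)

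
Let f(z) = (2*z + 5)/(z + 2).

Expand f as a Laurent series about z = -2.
1/(z + 2) + 2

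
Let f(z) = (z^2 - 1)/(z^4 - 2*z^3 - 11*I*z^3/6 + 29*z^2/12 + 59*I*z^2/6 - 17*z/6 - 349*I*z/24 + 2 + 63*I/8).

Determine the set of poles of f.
The singularities of f are the zeros of the denominator. Factoring,
  z^4 - 2*z^3 - 11*I*z^3/6 + 29*z^2/12 + 59*I*z^2/6 - 17*z/6 - 349*I*z/24 + 2 + 63*I/8 = (z - 3/2 + I)*(z - 1 + 2*I/3)*(z + 3/2 - 3*I)*(z - 1 - I/2)
so the candidates are z = 3/2 - I, z = 1 - 2*I/3, z = -3/2 + 3*I, z = 1 + I/2.

Check the numerator P(z) = z^2 - 1 at each one:
  P(3/2 - I) = 1/4 - 3*I ≠ 0, so z = 3/2 - I is a (simple) pole.
  P(1 - 2*I/3) = -4/9 - 4*I/3 ≠ 0, so z = 1 - 2*I/3 is a (simple) pole.
  P(-3/2 + 3*I) = -31/4 - 9*I ≠ 0, so z = -3/2 + 3*I is a (simple) pole.
  P(1 + I/2) = -1/4 + I ≠ 0, so z = 1 + I/2 is a (simple) pole.

Poles of f: {-3/2 + 3*I, 1 - 2*I/3, 1 + I/2, 3/2 - I}

Final answer: {-3/2 + 3*I, 1 - 2*I/3, 1 + I/2, 3/2 - I}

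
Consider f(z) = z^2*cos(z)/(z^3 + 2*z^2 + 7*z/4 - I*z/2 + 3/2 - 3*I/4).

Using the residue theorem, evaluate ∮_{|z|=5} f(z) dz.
pi*(29/34 + 3*I/34)*cos(1/2 + I) + pi*(-9/26 + 45*I/26)*cos(3/2) + pi*(-112/221 + 40*I/221)*cosh(1)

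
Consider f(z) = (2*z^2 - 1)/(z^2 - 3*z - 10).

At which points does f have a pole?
The singularities of f are the zeros of the denominator. Factoring,
  z^2 - 3*z - 10 = (z - 5)*(z + 2)
so the candidates are z = 5, z = -2.

Check the numerator P(z) = 2*z^2 - 1 at each one:
  P(5) = 49 ≠ 0, so z = 5 is a (simple) pole.
  P(-2) = 7 ≠ 0, so z = -2 is a (simple) pole.

Poles of f: {-2, 5}

Final answer: {-2, 5}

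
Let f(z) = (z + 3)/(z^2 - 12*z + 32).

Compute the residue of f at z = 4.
-7/4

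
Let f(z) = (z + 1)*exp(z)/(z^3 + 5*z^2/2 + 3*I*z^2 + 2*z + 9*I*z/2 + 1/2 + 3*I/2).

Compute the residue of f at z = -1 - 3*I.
Write f(z) = P(z)/Q(z) with P(z) = (z + 1)*exp(z) and Q(z) = z^3 + 5*z^2/2 + 3*I*z^2 + 2*z + 9*I*z/2 + 1/2 + 3*I/2.
The denominator factors as Q(z) = (z + 1/2)*(z + 1)*(z + 1 + 3*I), so z = -1 - 3*I is a simple zero of Q and P is analytic there; z = -1 - 3*I is therefore a simple pole and
  Res(f, z₀) = P(z₀)/Q'(z₀).

Q'(z) = 3*z^2 + 5*z + 6*I*z + 2 + 9*I/2, so Q'(-1 - 3*I) = -9 + 3*I/2.
P(-1 - 3*I) = -3*I*exp(-1 - 3*I).

Res(f, -1 - 3*I) = (-3*I*exp(-1 - 3*I))/(-9 + 3*I/2) = (-2/37 + 12*I/37)*exp(-1 - 3*I)

Final answer: (-2/37 + 12*I/37)*exp(-1 - 3*I)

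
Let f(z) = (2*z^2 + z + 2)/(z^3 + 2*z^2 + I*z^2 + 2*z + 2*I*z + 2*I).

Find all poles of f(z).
The singularities of f are the zeros of the denominator. Factoring,
  z^3 + 2*z^2 + I*z^2 + 2*z + 2*I*z + 2*I = (z + 1 + I)*(z + 1 - I)*(z + I)
so the candidates are z = -1 - I, z = -1 + I, z = -I.

Check the numerator P(z) = 2*z^2 + z + 2 at each one:
  P(-1 - I) = 1 + 3*I ≠ 0, so z = -1 - I is a (simple) pole.
  P(-1 + I) = 1 - 3*I ≠ 0, so z = -1 + I is a (simple) pole.
  P(-I) = -I ≠ 0, so z = -I is a (simple) pole.

Poles of f: {-1 - I, -1 + I, -I}

Final answer: {-1 - I, -1 + I, -I}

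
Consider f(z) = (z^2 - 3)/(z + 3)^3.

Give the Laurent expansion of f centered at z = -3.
Put w = z - (-3), i.e. z = w - 3. The denominator is w^3, so it suffices to rewrite the numerator in powers of w.

P(z) = z^2 - 3
P(w - 3) = 6 - 6*w + w^2

Dividing each term by w^3:
  f = 6/w^3 - 6/w^2 + 1/w

Substituting back w = z + 3:
  f(z) = 6/(z + 3)^3 - 6/(z + 3)^2 + 1/(z + 3)

The series is finite because the numerator is a polynomial; the negative powers form the principal part, and the coefficient of 1/(z + 3) gives Res(f, -3) = 1.

Final answer: 6/(z + 3)^3 - 6/(z + 3)^2 + 1/(z + 3)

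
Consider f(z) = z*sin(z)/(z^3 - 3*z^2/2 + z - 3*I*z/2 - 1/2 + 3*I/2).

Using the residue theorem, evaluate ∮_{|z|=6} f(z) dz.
By the residue theorem, ∮_C f(z) dz = 2πi · (sum of the residues of f at the poles inside |z| = 6).

The denominator factors as (z - 1)*(z - 1 - I)*(z + 1/2 + I), so the singularities of f are simple poles at z = 1, z = 1 + I, z = -1/2 - I.
  |1|² = 1 < 36 = 6², so this pole is inside the contour.
  |1 + I|² = 2 < 36 = 6², so this pole is inside the contour.
  |-1/2 - I|² = 5/4 < 36 = 6², so this pole is inside the contour.

With P(z) = z*sin(z) and Q(z) = z^3 - 3*z^2/2 + z - 3*I*z/2 - 1/2 + 3*I/2, each pole is simple, so Res(f, z₀) = P(z₀)/Q'(z₀) with Q'(z) = 3*z^2 - 3*z + 1 - 3*I/2.
  Res(f, 1) = P(1)/Q'(1) = (sin(1))/(1 - 3*I/2) = (4/13 + 6*I/13)*sin(1)
  Res(f, 1 + I) = P(1 + I)/Q'(1 + I) = ((1 + I)*sin(1 + I))/(-2 + 3*I/2) = (-2/25 - 14*I/25)*sin(1 + I)
  Res(f, -1/2 - I) = P(-1/2 - I)/Q'(-1/2 - I) = ((1/2 + I)*sin(1/2 + I))/(1/4 + 9*I/2) = (74/325 - 32*I/325)*sin(1/2 + I)

Sum of residues inside C: (-2/25 - 14*I/25)*sin(1 + I) + (74/325 - 32*I/325)*sin(1/2 + I) + (4/13 + 6*I/13)*sin(1)
∮_C f(z) dz = 2πi · ((-2/25 - 14*I/25)*sin(1 + I) + (74/325 - 32*I/325)*sin(1/2 + I) + (4/13 + 6*I/13)*sin(1)) = pi*(28/25 - 4*I/25)*sin(1 + I) + pi*(-12/13 + 8*I/13)*sin(1) + pi*(64/325 + 148*I/325)*sin(1/2 + I)

Final answer: pi*(28/25 - 4*I/25)*sin(1 + I) + pi*(-12/13 + 8*I/13)*sin(1) + pi*(64/325 + 148*I/325)*sin(1/2 + I)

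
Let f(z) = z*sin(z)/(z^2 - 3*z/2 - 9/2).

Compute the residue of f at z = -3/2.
Write f(z) = P(z)/Q(z) with P(z) = z*sin(z) and Q(z) = z^2 - 3*z/2 - 9/2.
The denominator factors as Q(z) = (z - 3)*(z + 3/2), so z = -3/2 is a simple zero of Q and P is analytic there; z = -3/2 is therefore a simple pole and
  Res(f, z₀) = P(z₀)/Q'(z₀).

Q'(z) = 2*z - 3/2, so Q'(-3/2) = -9/2.
P(-3/2) = 3*sin(3/2)/2.

Res(f, -3/2) = (3*sin(3/2)/2)/(-9/2) = -sin(3/2)/3

Final answer: -sin(3/2)/3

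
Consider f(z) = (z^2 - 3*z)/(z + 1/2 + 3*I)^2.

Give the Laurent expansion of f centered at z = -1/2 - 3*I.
(-29/4 + 12*I)/(z + 1/2 + 3*I)^2 + (-4 - 6*I)/(z + 1/2 + 3*I) + 1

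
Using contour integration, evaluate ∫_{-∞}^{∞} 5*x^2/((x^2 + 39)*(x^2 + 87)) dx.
5*pi*(-sqrt(39) + sqrt(87))/48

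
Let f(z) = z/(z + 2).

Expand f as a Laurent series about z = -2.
Put w = z - (-2), i.e. z = w - 2. The denominator is w, so it suffices to rewrite the numerator in powers of w.

P(z) = z
P(w - 2) = -2 + w

Dividing each term by w:
  f = -2/w + 1

Substituting back w = z + 2:
  f(z) = -2/(z + 2) + 1

The series is finite because the numerator is a polynomial; the negative powers form the principal part, and the coefficient of 1/(z + 2) gives Res(f, -2) = -2.

Final answer: -2/(z + 2) + 1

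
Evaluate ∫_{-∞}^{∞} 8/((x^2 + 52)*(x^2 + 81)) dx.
Let f(z) = 8/((z^2 + 52)*(z^2 + 81)). The denominator has no real zeros and deg Q - deg P = 4 ≥ 2, so the integral of f over the upper semicircle |z| = R tends to 0 as R → ∞. Closing the contour in the upper half-plane,
  ∫_{-∞}^{∞} f(x) dx = 2πi · Σ Res(f, z_k)  over the poles with Im z_k > 0.

Zeros of the denominator: z^2 + 52 = 0 gives z = ±2*sqrt(13)*I; z^2 + 81 = 0 gives z = ±9*I.
Upper half-plane: z = 9*I, z = 2*sqrt(13)*I (simple).

Each pole is a simple zero of Q(z) = z^4 + 133*z^2 + 4212, so Res(f, z₀) = P(z₀)/Q'(z₀) with P(z) = 8, Q'(z) = 4*z^3 + 266*z:
  Res(f, 9*I) = (8)/(-522*I) = 4*I/261
  Res(f, 2*sqrt(13)*I) = (8)/(116*sqrt(13)*I) = -2*sqrt(13)*I/377

Sum of residues: 2*I*(26 - 9*sqrt(13))/3393
∫_{-∞}^{∞} f(x) dx = 2πi · (2*I*(26 - 9*sqrt(13))/3393) = 4*pi*(-26 + 9*sqrt(13))/3393

Final answer: 4*pi*(-26 + 9*sqrt(13))/3393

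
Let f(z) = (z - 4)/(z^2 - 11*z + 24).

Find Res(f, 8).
Write f(z) = P(z)/Q(z) with P(z) = z - 4 and Q(z) = z^2 - 11*z + 24.
The denominator factors as Q(z) = (z - 8)*(z - 3), so z = 8 is a simple zero of Q and P is analytic there; z = 8 is therefore a simple pole and
  Res(f, z₀) = P(z₀)/Q'(z₀).

Q'(z) = 2*z - 11, so Q'(8) = 5.
P(8) = 4.

Res(f, 8) = (4)/(5) = 4/5

Final answer: 4/5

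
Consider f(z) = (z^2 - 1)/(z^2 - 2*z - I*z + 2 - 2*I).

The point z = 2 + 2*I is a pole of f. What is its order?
1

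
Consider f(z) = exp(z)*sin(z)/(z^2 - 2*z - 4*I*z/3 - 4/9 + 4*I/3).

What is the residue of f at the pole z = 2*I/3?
Write f(z) = P(z)/Q(z) with P(z) = exp(z)*sin(z) and Q(z) = z^2 - 2*z - 4*I*z/3 - 4/9 + 4*I/3.
The denominator factors as Q(z) = (z - 2 - 2*I/3)*(z - 2*I/3), so z = 2*I/3 is a simple zero of Q and P is analytic there; z = 2*I/3 is therefore a simple pole and
  Res(f, z₀) = P(z₀)/Q'(z₀).

Q'(z) = 2*z - 2 - 4*I/3, so Q'(2*I/3) = -2.
P(2*I/3) = I*exp(2*I/3)*sinh(2/3).

Res(f, 2*I/3) = (I*exp(2*I/3)*sinh(2/3))/(-2) = -I*exp(2*I/3)*sinh(2/3)/2

Final answer: -I*exp(2*I/3)*sinh(2/3)/2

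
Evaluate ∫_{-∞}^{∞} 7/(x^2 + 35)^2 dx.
Let f(z) = 7/(z^2 + 35)^2. The denominator has no real zeros and deg Q - deg P = 4 ≥ 2, so the integral of f over the upper semicircle |z| = R tends to 0 as R → ∞. Closing the contour in the upper half-plane,
  ∫_{-∞}^{∞} f(x) dx = 2πi · Σ Res(f, z_k)  over the poles with Im z_k > 0.

Zeros of the denominator: z^2 + 35 = 0 gives z = ±sqrt(35)*I.
Upper half-plane: z = sqrt(35)*I (a pole of order 2).

Write f(z) = g(z)/(z - sqrt(35)*I)^2 with g(z) = 7/(z + sqrt(35)*I)^2. For a double pole, Res(f, z₀) = g'(z₀):
  g'(z) = -14/(z + sqrt(35)*I)^3
  Res(f, sqrt(35)*I) = g'(sqrt(35)*I) = -sqrt(35)*I/700

∫_{-∞}^{∞} f(x) dx = 2πi · (-sqrt(35)*I/700) = sqrt(35)*pi/350

Final answer: sqrt(35)*pi/350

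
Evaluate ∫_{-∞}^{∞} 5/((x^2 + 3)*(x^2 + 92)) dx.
5*pi*(-3*sqrt(23) + 46*sqrt(3))/12282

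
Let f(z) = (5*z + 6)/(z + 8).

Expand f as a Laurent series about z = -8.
-34/(z + 8) + 5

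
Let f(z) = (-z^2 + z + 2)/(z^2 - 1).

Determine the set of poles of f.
The singularities of f are the zeros of the denominator. Factoring,
  z^2 - 1 = (z + 1)*(z - 1)
so the candidates are z = -1, z = 1.

Check the numerator P(z) = -z^2 + z + 2 at each one:
  P(-1) = 0, so the factor (z + 1) cancels and z = -1 is only a removable singularity, not a pole.
  P(1) = 2 ≠ 0, so z = 1 is a (simple) pole.

Poles of f: {1}

Final answer: {1}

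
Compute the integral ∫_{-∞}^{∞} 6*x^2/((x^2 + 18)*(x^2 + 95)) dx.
Let f(z) = 6*z^2/((z^2 + 18)*(z^2 + 95)). The denominator has no real zeros and deg Q - deg P = 2 ≥ 2, so the integral of f over the upper semicircle |z| = R tends to 0 as R → ∞. Closing the contour in the upper half-plane,
  ∫_{-∞}^{∞} f(x) dx = 2πi · Σ Res(f, z_k)  over the poles with Im z_k > 0.

Zeros of the denominator: z^2 + 95 = 0 gives z = ±sqrt(95)*I; z^2 + 18 = 0 gives z = ±3*sqrt(2)*I.
Upper half-plane: z = 3*sqrt(2)*I, z = sqrt(95)*I (simple).

Each pole is a simple zero of Q(z) = z^4 + 113*z^2 + 1710, so Res(f, z₀) = P(z₀)/Q'(z₀) with P(z) = 6*z^2, Q'(z) = 4*z^3 + 226*z:
  Res(f, 3*sqrt(2)*I) = (-108)/(462*sqrt(2)*I) = 9*sqrt(2)*I/77
  Res(f, sqrt(95)*I) = (-570)/(-154*sqrt(95)*I) = -3*sqrt(95)*I/77

Sum of residues: 3*I*(-sqrt(95) + 3*sqrt(2))/77
∫_{-∞}^{∞} f(x) dx = 2πi · (3*I*(-sqrt(95) + 3*sqrt(2))/77) = 6*pi*(-3*sqrt(2) + sqrt(95))/77

Final answer: 6*pi*(-3*sqrt(2) + sqrt(95))/77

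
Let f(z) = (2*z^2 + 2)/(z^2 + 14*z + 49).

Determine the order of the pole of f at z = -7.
Factor the denominator:
  z^2 + 14*z + 49 = (z + 7)^2

The numerator P(z) = 2*z^2 + 2 has P(-7) = 100 ≠ 0, so no factor of (z + 7) cancels.
Near z = -7 we can therefore write f(z) = g(z)/(z + 7)^2 with g analytic at -7 and g(-7) ≠ 0 (g is just the numerator).

Hence z = -7 is a pole of order 2.

Final answer: 2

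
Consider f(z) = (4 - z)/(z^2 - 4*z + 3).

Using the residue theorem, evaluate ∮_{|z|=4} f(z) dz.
By the residue theorem, ∮_C f(z) dz = 2πi · (sum of the residues of f at the poles inside |z| = 4).

The denominator factors as (z - 1)*(z - 3), so the singularities of f are simple poles at z = 1, z = 3.
  |1|² = 1 < 16 = 4², so this pole is inside the contour.
  |3|² = 9 < 16 = 4², so this pole is inside the contour.

With P(z) = 4 - z and Q(z) = z^2 - 4*z + 3, each pole is simple, so Res(f, z₀) = P(z₀)/Q'(z₀) with Q'(z) = 2*z - 4.
  Res(f, 1) = P(1)/Q'(1) = (3)/(-2) = -3/2
  Res(f, 3) = P(3)/Q'(3) = (1)/(2) = 1/2

Sum of residues inside C: -1
∮_C f(z) dz = 2πi · (-1) = -2*I*pi

Final answer: -2*I*pi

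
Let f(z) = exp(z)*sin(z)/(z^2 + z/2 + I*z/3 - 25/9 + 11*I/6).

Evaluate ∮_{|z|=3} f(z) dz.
By the residue theorem, ∮_C f(z) dz = 2πi · (sum of the residues of f at the poles inside |z| = 3).

The denominator factors as (z + 2 - I/3)*(z - 3/2 + 2*I/3), so the singularities of f are simple poles at z = -2 + I/3, z = 3/2 - 2*I/3.
  |-2 + I/3|² = 37/9 < 9 = 3², so this pole is inside the contour.
  |3/2 - 2*I/3|² = 97/36 < 9 = 3², so this pole is inside the contour.

With P(z) = exp(z)*sin(z) and Q(z) = z^2 + z/2 + I*z/3 - 25/9 + 11*I/6, each pole is simple, so Res(f, z₀) = P(z₀)/Q'(z₀) with Q'(z) = 2*z + 1/2 + I/3.
  Res(f, -2 + I/3) = P(-2 + I/3)/Q'(-2 + I/3) = (-exp(-2 + I/3)*sin(2 - I/3))/(-7/2 + I) = (14/53 + 4*I/53)*exp(-2 + I/3)*sin(2 - I/3)
  Res(f, 3/2 - 2*I/3) = P(3/2 - 2*I/3)/Q'(3/2 - 2*I/3) = (exp(3/2 - 2*I/3)*sin(3/2 - 2*I/3))/(7/2 - I) = (14/53 + 4*I/53)*exp(3/2 - 2*I/3)*sin(3/2 - 2*I/3)

Sum of residues inside C: (14/53 + 4*I/53)*exp(3/2 - 2*I/3)*sin(3/2 - 2*I/3) + (14/53 + 4*I/53)*exp(-2 + I/3)*sin(2 - I/3)
∮_C f(z) dz = 2πi · ((14/53 + 4*I/53)*exp(3/2 - 2*I/3)*sin(3/2 - 2*I/3) + (14/53 + 4*I/53)*exp(-2 + I/3)*sin(2 - I/3)) = pi*(-8/53 + 28*I/53)*exp(-2 + I/3)*sin(2 - I/3) + pi*(-8/53 + 28*I/53)*exp(3/2 - 2*I/3)*sin(3/2 - 2*I/3)

Final answer: pi*(-8/53 + 28*I/53)*exp(-2 + I/3)*sin(2 - I/3) + pi*(-8/53 + 28*I/53)*exp(3/2 - 2*I/3)*sin(3/2 - 2*I/3)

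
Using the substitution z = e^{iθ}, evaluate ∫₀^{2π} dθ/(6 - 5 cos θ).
Call the integral J. The integrand is 2π-periodic and we integrate over a full period, so shifting θ does not change the value (θ → θ + π flips the sign of the trig term). Hence
  J = ∫₀^{2π} dθ/(6 + 5 cos θ).
Put z = e^{iθ}: then cos θ = (z + 1/z)/2, dθ = dz/(iz), and z runs once counterclockwise around |z| = 1:
  J = ∮_{|z|=1} 1/(6 + 5*(z + 1/z)/2) · dz/(iz) = (2/i) ∮_{|z|=1} dz/(5*z^2 + 12*z + 5).
The roots of 5*z^2 + 12*z + 5 are z = (-6 ± sqrt(6^2 - 5^2))/5, with sqrt(11) = sqrt(11); their product is 1, so only z₊ = -6/5 + sqrt(11)/5 lies inside the unit circle (z₋ = -6/5 - sqrt(11)/5 lies outside).
z₊ is a simple zero of q(z) = 5*z^2 + 12*z + 5, so Res(1/q, z₊) = 1/q'(z₊) with q'(z) = 10*z + 12; and q'(z₊) = 5*(z₊ - z₋) = 2*sqrt(11).
Therefore J = (2/i) · 2πi · 1/(2*sqrt(11)) = 2*pi/(sqrt(11)) = 2*sqrt(11)*pi/11

Final answer: 2*sqrt(11)*pi/11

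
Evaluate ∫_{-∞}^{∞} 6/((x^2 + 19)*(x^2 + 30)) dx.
Let f(z) = 6/((z^2 + 19)*(z^2 + 30)). The denominator has no real zeros and deg Q - deg P = 4 ≥ 2, so the integral of f over the upper semicircle |z| = R tends to 0 as R → ∞. Closing the contour in the upper half-plane,
  ∫_{-∞}^{∞} f(x) dx = 2πi · Σ Res(f, z_k)  over the poles with Im z_k > 0.

Zeros of the denominator: z^2 + 19 = 0 gives z = ±sqrt(19)*I; z^2 + 30 = 0 gives z = ±sqrt(30)*I.
Upper half-plane: z = sqrt(19)*I, z = sqrt(30)*I (simple).

Each pole is a simple zero of Q(z) = z^4 + 49*z^2 + 570, so Res(f, z₀) = P(z₀)/Q'(z₀) with P(z) = 6, Q'(z) = 4*z^3 + 98*z:
  Res(f, sqrt(19)*I) = (6)/(22*sqrt(19)*I) = -3*sqrt(19)*I/209
  Res(f, sqrt(30)*I) = (6)/(-22*sqrt(30)*I) = sqrt(30)*I/110

Sum of residues: I*(-30*sqrt(19) + 19*sqrt(30))/2090
∫_{-∞}^{∞} f(x) dx = 2πi · (I*(-30*sqrt(19) + 19*sqrt(30))/2090) = pi*(-19*sqrt(30) + 30*sqrt(19))/1045

Final answer: pi*(-19*sqrt(30) + 30*sqrt(19))/1045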